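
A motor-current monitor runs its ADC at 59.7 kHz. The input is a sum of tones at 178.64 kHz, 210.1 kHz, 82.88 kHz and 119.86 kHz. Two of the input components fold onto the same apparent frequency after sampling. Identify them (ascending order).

fs/2 = 29.85 kHz.
178.64 kHz mod fs = 59.24 kHz.
59.24 kHz > fs/2 = 29.85 kHz, folds to fs − 59.24 kHz = 0.46 kHz.
210.1 kHz mod fs = 31 kHz.
31 kHz > fs/2 = 29.85 kHz, folds to fs − 31 kHz = 28.7 kHz.
82.88 kHz mod fs = 23.18 kHz.
23.18 kHz ≤ fs/2 = 29.85 kHz, appears at 23.18 kHz.
119.86 kHz mod fs = 0.46 kHz.
0.46 kHz ≤ fs/2 = 29.85 kHz, appears at 0.46 kHz.
119.86 kHz and 178.64 kHz both map to 0.46 kHz.

119.86 kHz, 178.64 kHz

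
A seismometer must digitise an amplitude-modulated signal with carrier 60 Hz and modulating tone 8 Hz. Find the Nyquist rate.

AM sidebands sit at fc ± fm = 52 Hz and 68 Hz.
Highest-frequency component: 68 Hz.
Nyquist rate = 2 × 68 Hz = 136 Hz.

136 Hz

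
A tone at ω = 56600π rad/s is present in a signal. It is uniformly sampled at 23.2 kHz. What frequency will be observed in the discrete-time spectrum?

5.1 kHz

ω = 56600π rad/s → f = ω/(2π) = 28300 Hz = 28.3 kHz.
28.3 kHz mod fs = 5.1 kHz.
5.1 kHz ≤ fs/2 = 11.6 kHz, appears at 5.1 kHz.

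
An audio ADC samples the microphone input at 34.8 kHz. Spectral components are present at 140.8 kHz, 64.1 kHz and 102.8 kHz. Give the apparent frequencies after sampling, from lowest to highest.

fs/2 = 17.4 kHz.
140.8 kHz mod fs = 1.6 kHz.
1.6 kHz ≤ fs/2 = 17.4 kHz, appears at 1.6 kHz.
64.1 kHz mod fs = 29.3 kHz.
29.3 kHz > fs/2 = 17.4 kHz, folds to fs − 29.3 kHz = 5.5 kHz.
102.8 kHz mod fs = 33.2 kHz.
33.2 kHz > fs/2 = 17.4 kHz, folds to fs − 33.2 kHz = 1.6 kHz.
Distinct values: {1.6 kHz, 5.5 kHz}.

1.6 kHz, 5.5 kHz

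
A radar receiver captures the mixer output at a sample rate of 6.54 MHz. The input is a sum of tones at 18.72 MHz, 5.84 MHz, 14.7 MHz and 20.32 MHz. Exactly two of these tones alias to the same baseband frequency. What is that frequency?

fs/2 = 3.27 MHz.
18.72 MHz mod fs = 5.64 MHz.
5.64 MHz > fs/2 = 3.27 MHz, folds to fs − 5.64 MHz = 0.9 MHz.
5.84 MHz > fs/2 = 3.27 MHz, folds to fs − 5.84 MHz = 0.7 MHz.
14.7 MHz mod fs = 1.62 MHz.
1.62 MHz ≤ fs/2 = 3.27 MHz, appears at 1.62 MHz.
20.32 MHz mod fs = 0.7 MHz.
0.7 MHz ≤ fs/2 = 3.27 MHz, appears at 0.7 MHz.
5.84 MHz and 20.32 MHz both map to 0.7 MHz.

0.7 MHz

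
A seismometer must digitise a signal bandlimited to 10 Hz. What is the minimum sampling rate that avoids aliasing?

20 Hz

Nyquist rate = 2 × 10 Hz = 20 Hz.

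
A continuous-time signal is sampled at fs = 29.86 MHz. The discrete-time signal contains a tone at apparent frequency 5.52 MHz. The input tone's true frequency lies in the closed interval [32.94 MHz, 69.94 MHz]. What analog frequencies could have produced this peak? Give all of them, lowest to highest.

35.38 MHz, 54.2 MHz, 65.24 MHz

Frequencies that alias to 5.52 MHz are k·fs ± 5.52 MHz for integer k ≥ 0.
k=0: 5.52 MHz.
k=1: 24.34 MHz, 35.38 MHz.
k=2: 54.2 MHz, 65.24 MHz.
k=3: 84.06 MHz, 95.1 MHz.
Within [32.94 MHz, 69.94 MHz]: 35.38 MHz, 54.2 MHz, 65.24 MHz.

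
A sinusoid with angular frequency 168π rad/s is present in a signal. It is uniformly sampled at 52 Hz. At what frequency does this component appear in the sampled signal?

ω = 168π rad/s → f = ω/(2π) = 84 Hz.
84 Hz mod fs = 32 Hz.
32 Hz > fs/2 = 26 Hz, folds to fs − 32 Hz = 20 Hz.

20 Hz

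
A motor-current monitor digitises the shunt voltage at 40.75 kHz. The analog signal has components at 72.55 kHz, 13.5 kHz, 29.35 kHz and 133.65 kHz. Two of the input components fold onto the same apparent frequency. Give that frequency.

fs/2 = 20.375 kHz.
72.55 kHz mod fs = 31.8 kHz.
31.8 kHz > fs/2 = 20.375 kHz, folds to fs − 31.8 kHz = 8.95 kHz.
13.5 kHz ≤ fs/2 = 20.375 kHz, passes unchanged.
29.35 kHz > fs/2 = 20.375 kHz, folds to fs − 29.35 kHz = 11.4 kHz.
133.65 kHz mod fs = 11.4 kHz.
11.4 kHz ≤ fs/2 = 20.375 kHz, appears at 11.4 kHz.
29.35 kHz and 133.65 kHz both map to 11.4 kHz.

11.4 kHz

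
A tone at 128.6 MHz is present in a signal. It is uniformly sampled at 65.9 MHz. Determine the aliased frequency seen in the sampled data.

128.6 MHz mod fs = 62.7 MHz.
62.7 MHz > fs/2 = 32.95 MHz, folds to fs − 62.7 MHz = 3.2 MHz.

3.2 MHz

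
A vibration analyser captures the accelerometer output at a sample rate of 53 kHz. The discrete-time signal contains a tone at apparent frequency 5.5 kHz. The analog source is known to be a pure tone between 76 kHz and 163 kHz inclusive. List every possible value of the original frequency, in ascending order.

Frequencies that alias to 5.5 kHz are k·fs ± 5.5 kHz for integer k ≥ 0.
k=0: 5.5 kHz.
k=1: 47.5 kHz, 58.5 kHz.
k=2: 100.5 kHz, 111.5 kHz.
k=3: 153.5 kHz, 164.5 kHz.
k=4: 206.5 kHz, 217.5 kHz.
Within [76 kHz, 163 kHz]: 100.5 kHz, 111.5 kHz, 153.5 kHz.

100.5 kHz, 111.5 kHz, 153.5 kHz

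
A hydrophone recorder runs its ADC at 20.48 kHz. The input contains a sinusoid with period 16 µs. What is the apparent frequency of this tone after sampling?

1.06 kHz

T = 16 µs → f = 1/T = 62.5 kHz.
62.5 kHz mod fs = 1.06 kHz.
1.06 kHz ≤ fs/2 = 10.24 kHz, appears at 1.06 kHz.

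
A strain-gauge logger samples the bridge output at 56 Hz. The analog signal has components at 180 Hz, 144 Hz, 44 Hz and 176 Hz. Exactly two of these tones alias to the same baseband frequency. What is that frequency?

12 Hz

fs/2 = 28 Hz.
180 Hz mod fs = 12 Hz.
12 Hz ≤ fs/2 = 28 Hz, appears at 12 Hz.
144 Hz mod fs = 32 Hz.
32 Hz > fs/2 = 28 Hz, folds to fs − 32 Hz = 24 Hz.
44 Hz > fs/2 = 28 Hz, folds to fs − 44 Hz = 12 Hz.
176 Hz mod fs = 8 Hz.
8 Hz ≤ fs/2 = 28 Hz, appears at 8 Hz.
44 Hz and 180 Hz both map to 12 Hz.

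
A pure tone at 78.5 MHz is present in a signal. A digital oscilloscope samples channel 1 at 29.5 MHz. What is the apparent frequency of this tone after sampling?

78.5 MHz mod fs = 19.5 MHz.
19.5 MHz > fs/2 = 14.75 MHz, folds to fs − 19.5 MHz = 10 MHz.

10 MHz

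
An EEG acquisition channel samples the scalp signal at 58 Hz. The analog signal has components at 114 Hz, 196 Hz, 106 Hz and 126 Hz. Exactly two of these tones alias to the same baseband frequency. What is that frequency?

fs/2 = 29 Hz.
114 Hz mod fs = 56 Hz.
56 Hz > fs/2 = 29 Hz, folds to fs − 56 Hz = 2 Hz.
196 Hz mod fs = 22 Hz.
22 Hz ≤ fs/2 = 29 Hz, appears at 22 Hz.
106 Hz mod fs = 48 Hz.
48 Hz > fs/2 = 29 Hz, folds to fs − 48 Hz = 10 Hz.
126 Hz mod fs = 10 Hz.
10 Hz ≤ fs/2 = 29 Hz, appears at 10 Hz.
106 Hz and 126 Hz both map to 10 Hz.

10 Hz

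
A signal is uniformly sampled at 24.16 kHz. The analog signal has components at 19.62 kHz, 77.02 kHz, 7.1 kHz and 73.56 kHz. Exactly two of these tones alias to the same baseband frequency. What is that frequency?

fs/2 = 12.08 kHz.
19.62 kHz > fs/2 = 12.08 kHz, folds to fs − 19.62 kHz = 4.54 kHz.
77.02 kHz mod fs = 4.54 kHz.
4.54 kHz ≤ fs/2 = 12.08 kHz, appears at 4.54 kHz.
7.1 kHz ≤ fs/2 = 12.08 kHz, passes unchanged.
73.56 kHz mod fs = 1.08 kHz.
1.08 kHz ≤ fs/2 = 12.08 kHz, appears at 1.08 kHz.
19.62 kHz and 77.02 kHz both map to 4.54 kHz.

4.54 kHz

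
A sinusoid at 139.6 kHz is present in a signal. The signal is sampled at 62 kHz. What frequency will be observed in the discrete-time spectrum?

15.6 kHz

139.6 kHz mod fs = 15.6 kHz.
15.6 kHz ≤ fs/2 = 31 kHz, appears at 15.6 kHz.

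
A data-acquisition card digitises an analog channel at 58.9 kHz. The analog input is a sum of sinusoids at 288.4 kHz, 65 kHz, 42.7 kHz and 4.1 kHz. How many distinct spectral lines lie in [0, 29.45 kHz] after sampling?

fs/2 = 29.45 kHz.
288.4 kHz mod fs = 52.8 kHz.
52.8 kHz > fs/2 = 29.45 kHz, folds to fs − 52.8 kHz = 6.1 kHz.
65 kHz mod fs = 6.1 kHz.
6.1 kHz ≤ fs/2 = 29.45 kHz, appears at 6.1 kHz.
42.7 kHz > fs/2 = 29.45 kHz, folds to fs − 42.7 kHz = 16.2 kHz.
4.1 kHz ≤ fs/2 = 29.45 kHz, passes unchanged.
Distinct values: {4.1 kHz, 6.1 kHz, 16.2 kHz} → 3.

3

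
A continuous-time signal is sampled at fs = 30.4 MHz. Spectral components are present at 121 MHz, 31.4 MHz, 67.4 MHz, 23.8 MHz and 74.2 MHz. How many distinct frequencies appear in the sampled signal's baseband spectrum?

4

fs/2 = 15.2 MHz.
121 MHz mod fs = 29.8 MHz.
29.8 MHz > fs/2 = 15.2 MHz, folds to fs − 29.8 MHz = 0.6 MHz.
31.4 MHz mod fs = 1 MHz.
1 MHz ≤ fs/2 = 15.2 MHz, appears at 1 MHz.
67.4 MHz mod fs = 6.6 MHz.
6.6 MHz ≤ fs/2 = 15.2 MHz, appears at 6.6 MHz.
23.8 MHz > fs/2 = 15.2 MHz, folds to fs − 23.8 MHz = 6.6 MHz.
74.2 MHz mod fs = 13.4 MHz.
13.4 MHz ≤ fs/2 = 15.2 MHz, appears at 13.4 MHz.
Distinct values: {0.6 MHz, 1 MHz, 6.6 MHz, 13.4 MHz} → 4.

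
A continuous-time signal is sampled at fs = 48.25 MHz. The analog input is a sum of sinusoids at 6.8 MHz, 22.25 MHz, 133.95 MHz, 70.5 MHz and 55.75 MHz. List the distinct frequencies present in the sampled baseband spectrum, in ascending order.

6.8 MHz, 7.5 MHz, 10.8 MHz, 22.25 MHz

fs/2 = 24.125 MHz.
6.8 MHz ≤ fs/2 = 24.125 MHz, passes unchanged.
22.25 MHz ≤ fs/2 = 24.125 MHz, passes unchanged.
133.95 MHz mod fs = 37.45 MHz.
37.45 MHz > fs/2 = 24.125 MHz, folds to fs − 37.45 MHz = 10.8 MHz.
70.5 MHz mod fs = 22.25 MHz.
22.25 MHz ≤ fs/2 = 24.125 MHz, appears at 22.25 MHz.
55.75 MHz mod fs = 7.5 MHz.
7.5 MHz ≤ fs/2 = 24.125 MHz, appears at 7.5 MHz.
Distinct values: {6.8 MHz, 7.5 MHz, 10.8 MHz, 22.25 MHz}.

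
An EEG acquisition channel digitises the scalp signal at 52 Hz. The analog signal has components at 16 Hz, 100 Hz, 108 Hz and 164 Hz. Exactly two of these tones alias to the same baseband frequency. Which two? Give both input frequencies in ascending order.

fs/2 = 26 Hz.
16 Hz ≤ fs/2 = 26 Hz, passes unchanged.
100 Hz mod fs = 48 Hz.
48 Hz > fs/2 = 26 Hz, folds to fs − 48 Hz = 4 Hz.
108 Hz mod fs = 4 Hz.
4 Hz ≤ fs/2 = 26 Hz, appears at 4 Hz.
164 Hz mod fs = 8 Hz.
8 Hz ≤ fs/2 = 26 Hz, appears at 8 Hz.
100 Hz and 108 Hz both map to 4 Hz.

100 Hz, 108 Hz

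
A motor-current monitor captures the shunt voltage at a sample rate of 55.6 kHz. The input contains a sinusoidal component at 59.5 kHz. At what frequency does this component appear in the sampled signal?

59.5 kHz mod fs = 3.9 kHz.
3.9 kHz ≤ fs/2 = 27.8 kHz, appears at 3.9 kHz.

3.9 kHz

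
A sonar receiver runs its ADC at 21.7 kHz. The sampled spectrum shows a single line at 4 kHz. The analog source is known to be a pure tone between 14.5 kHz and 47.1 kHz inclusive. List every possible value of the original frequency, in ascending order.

Frequencies that alias to 4 kHz are k·fs ± 4 kHz for integer k ≥ 0.
k=0: 4 kHz.
k=1: 17.7 kHz, 25.7 kHz.
k=2: 39.4 kHz, 47.4 kHz.
k=3: 61.1 kHz, 69.1 kHz.
Within [14.5 kHz, 47.1 kHz]: 17.7 kHz, 25.7 kHz, 39.4 kHz.

17.7 kHz, 25.7 kHz, 39.4 kHz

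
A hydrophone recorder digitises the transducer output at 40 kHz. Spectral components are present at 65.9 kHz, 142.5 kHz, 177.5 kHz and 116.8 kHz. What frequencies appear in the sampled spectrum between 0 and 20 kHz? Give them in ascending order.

fs/2 = 20 kHz.
65.9 kHz mod fs = 25.9 kHz.
25.9 kHz > fs/2 = 20 kHz, folds to fs − 25.9 kHz = 14.1 kHz.
142.5 kHz mod fs = 22.5 kHz.
22.5 kHz > fs/2 = 20 kHz, folds to fs − 22.5 kHz = 17.5 kHz.
177.5 kHz mod fs = 17.5 kHz.
17.5 kHz ≤ fs/2 = 20 kHz, appears at 17.5 kHz.
116.8 kHz mod fs = 36.8 kHz.
36.8 kHz > fs/2 = 20 kHz, folds to fs − 36.8 kHz = 3.2 kHz.
Distinct values: {3.2 kHz, 14.1 kHz, 17.5 kHz}.

3.2 kHz, 14.1 kHz, 17.5 kHz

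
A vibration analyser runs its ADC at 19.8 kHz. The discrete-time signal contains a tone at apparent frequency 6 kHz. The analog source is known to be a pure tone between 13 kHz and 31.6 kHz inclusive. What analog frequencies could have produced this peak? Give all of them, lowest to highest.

Frequencies that alias to 6 kHz are k·fs ± 6 kHz for integer k ≥ 0.
k=0: 6 kHz.
k=1: 13.8 kHz, 25.8 kHz.
k=2: 33.6 kHz, 45.6 kHz.
Within [13 kHz, 31.6 kHz]: 13.8 kHz, 25.8 kHz.

13.8 kHz, 25.8 kHz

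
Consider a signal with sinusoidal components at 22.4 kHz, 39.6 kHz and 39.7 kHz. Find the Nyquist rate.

79.4 kHz

Highest-frequency component: 39.7 kHz.
Nyquist rate = 2 × 39.7 kHz = 79.4 kHz.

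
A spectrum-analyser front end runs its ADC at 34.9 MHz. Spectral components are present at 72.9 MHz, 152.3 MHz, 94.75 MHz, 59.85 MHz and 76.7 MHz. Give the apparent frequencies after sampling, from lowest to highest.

3.1 MHz, 6.9 MHz, 9.95 MHz, 12.7 MHz

fs/2 = 17.45 MHz.
72.9 MHz mod fs = 3.1 MHz.
3.1 MHz ≤ fs/2 = 17.45 MHz, appears at 3.1 MHz.
152.3 MHz mod fs = 12.7 MHz.
12.7 MHz ≤ fs/2 = 17.45 MHz, appears at 12.7 MHz.
94.75 MHz mod fs = 24.95 MHz.
24.95 MHz > fs/2 = 17.45 MHz, folds to fs − 24.95 MHz = 9.95 MHz.
59.85 MHz mod fs = 24.95 MHz.
24.95 MHz > fs/2 = 17.45 MHz, folds to fs − 24.95 MHz = 9.95 MHz.
76.7 MHz mod fs = 6.9 MHz.
6.9 MHz ≤ fs/2 = 17.45 MHz, appears at 6.9 MHz.
Distinct values: {3.1 MHz, 6.9 MHz, 9.95 MHz, 12.7 MHz}.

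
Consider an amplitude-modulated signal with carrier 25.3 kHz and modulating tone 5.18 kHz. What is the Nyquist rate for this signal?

AM sidebands sit at fc ± fm = 20.12 kHz and 30.48 kHz.
Highest-frequency component: 30.48 kHz.
Nyquist rate = 2 × 30.48 kHz = 60.96 kHz.

60.96 kHz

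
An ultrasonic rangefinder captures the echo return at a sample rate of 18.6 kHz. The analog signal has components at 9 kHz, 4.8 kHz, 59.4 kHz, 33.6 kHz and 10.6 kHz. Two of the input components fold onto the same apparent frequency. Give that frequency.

3.6 kHz

fs/2 = 9.3 kHz.
9 kHz ≤ fs/2 = 9.3 kHz, passes unchanged.
4.8 kHz ≤ fs/2 = 9.3 kHz, passes unchanged.
59.4 kHz mod fs = 3.6 kHz.
3.6 kHz ≤ fs/2 = 9.3 kHz, appears at 3.6 kHz.
33.6 kHz mod fs = 15 kHz.
15 kHz > fs/2 = 9.3 kHz, folds to fs − 15 kHz = 3.6 kHz.
10.6 kHz > fs/2 = 9.3 kHz, folds to fs − 10.6 kHz = 8 kHz.
33.6 kHz and 59.4 kHz both map to 3.6 kHz.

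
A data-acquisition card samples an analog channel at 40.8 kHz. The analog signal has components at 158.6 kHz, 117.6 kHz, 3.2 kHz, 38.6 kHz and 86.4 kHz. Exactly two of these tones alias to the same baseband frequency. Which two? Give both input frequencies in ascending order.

fs/2 = 20.4 kHz.
158.6 kHz mod fs = 36.2 kHz.
36.2 kHz > fs/2 = 20.4 kHz, folds to fs − 36.2 kHz = 4.6 kHz.
117.6 kHz mod fs = 36 kHz.
36 kHz > fs/2 = 20.4 kHz, folds to fs − 36 kHz = 4.8 kHz.
3.2 kHz ≤ fs/2 = 20.4 kHz, passes unchanged.
38.6 kHz > fs/2 = 20.4 kHz, folds to fs − 38.6 kHz = 2.2 kHz.
86.4 kHz mod fs = 4.8 kHz.
4.8 kHz ≤ fs/2 = 20.4 kHz, appears at 4.8 kHz.
86.4 kHz and 117.6 kHz both map to 4.8 kHz.

86.4 kHz, 117.6 kHz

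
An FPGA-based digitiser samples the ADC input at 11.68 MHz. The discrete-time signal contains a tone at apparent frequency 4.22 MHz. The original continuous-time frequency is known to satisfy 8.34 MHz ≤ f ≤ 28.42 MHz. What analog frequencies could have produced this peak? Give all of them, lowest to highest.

Frequencies that alias to 4.22 MHz are k·fs ± 4.22 MHz for integer k ≥ 0.
k=0: 4.22 MHz.
k=1: 7.46 MHz, 15.9 MHz.
k=2: 19.14 MHz, 27.58 MHz.
k=3: 30.82 MHz, 39.26 MHz.
Within [8.34 MHz, 28.42 MHz]: 15.9 MHz, 19.14 MHz, 27.58 MHz.

15.9 MHz, 19.14 MHz, 27.58 MHz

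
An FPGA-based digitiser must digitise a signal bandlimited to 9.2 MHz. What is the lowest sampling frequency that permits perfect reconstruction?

Nyquist rate = 2 × 9.2 MHz = 18.4 MHz.

18.4 MHz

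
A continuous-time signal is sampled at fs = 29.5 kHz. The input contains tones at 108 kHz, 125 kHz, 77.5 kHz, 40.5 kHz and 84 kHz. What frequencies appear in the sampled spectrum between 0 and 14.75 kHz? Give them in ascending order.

4.5 kHz, 7 kHz, 10 kHz, 11 kHz

fs/2 = 14.75 kHz.
108 kHz mod fs = 19.5 kHz.
19.5 kHz > fs/2 = 14.75 kHz, folds to fs − 19.5 kHz = 10 kHz.
125 kHz mod fs = 7 kHz.
7 kHz ≤ fs/2 = 14.75 kHz, appears at 7 kHz.
77.5 kHz mod fs = 18.5 kHz.
18.5 kHz > fs/2 = 14.75 kHz, folds to fs − 18.5 kHz = 11 kHz.
40.5 kHz mod fs = 11 kHz.
11 kHz ≤ fs/2 = 14.75 kHz, appears at 11 kHz.
84 kHz mod fs = 25 kHz.
25 kHz > fs/2 = 14.75 kHz, folds to fs − 25 kHz = 4.5 kHz.
Distinct values: {4.5 kHz, 7 kHz, 10 kHz, 11 kHz}.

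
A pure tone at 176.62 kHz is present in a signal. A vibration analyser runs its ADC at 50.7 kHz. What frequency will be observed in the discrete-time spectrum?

176.62 kHz mod fs = 24.52 kHz.
24.52 kHz ≤ fs/2 = 25.35 kHz, appears at 24.52 kHz.

24.52 kHz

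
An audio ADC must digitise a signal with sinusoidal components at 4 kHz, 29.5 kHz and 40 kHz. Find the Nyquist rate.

80 kHz

Highest-frequency component: 40 kHz.
Nyquist rate = 2 × 40 kHz = 80 kHz.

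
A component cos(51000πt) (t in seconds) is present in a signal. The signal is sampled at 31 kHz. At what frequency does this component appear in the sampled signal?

ω = 51000π rad/s → f = ω/(2π) = 25500 Hz = 25.5 kHz.
25.5 kHz > fs/2 = 15.5 kHz, folds to fs − 25.5 kHz = 5.5 kHz.

5.5 kHz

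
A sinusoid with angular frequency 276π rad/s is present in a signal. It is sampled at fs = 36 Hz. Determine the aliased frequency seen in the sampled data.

ω = 276π rad/s → f = ω/(2π) = 138 Hz.
138 Hz mod fs = 30 Hz.
30 Hz > fs/2 = 18 Hz, folds to fs − 30 Hz = 6 Hz.

6 Hz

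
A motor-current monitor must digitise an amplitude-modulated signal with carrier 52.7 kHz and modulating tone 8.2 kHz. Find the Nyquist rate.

121.8 kHz

AM sidebands sit at fc ± fm = 44.5 kHz and 60.9 kHz.
Highest-frequency component: 60.9 kHz.
Nyquist rate = 2 × 60.9 kHz = 121.8 kHz.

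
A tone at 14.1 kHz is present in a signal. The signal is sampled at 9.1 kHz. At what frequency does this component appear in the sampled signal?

14.1 kHz mod fs = 5 kHz.
5 kHz > fs/2 = 4.55 kHz, folds to fs − 5 kHz = 4.1 kHz.

4.1 kHz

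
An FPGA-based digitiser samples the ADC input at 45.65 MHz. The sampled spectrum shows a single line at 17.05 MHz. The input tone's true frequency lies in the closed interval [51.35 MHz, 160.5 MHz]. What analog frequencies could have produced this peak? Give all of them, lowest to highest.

62.7 MHz, 74.25 MHz, 108.35 MHz, 119.9 MHz, 154 MHz

Frequencies that alias to 17.05 MHz are k·fs ± 17.05 MHz for integer k ≥ 0.
k=0: 17.05 MHz.
k=1: 28.6 MHz, 62.7 MHz.
k=2: 74.25 MHz, 108.35 MHz.
k=3: 119.9 MHz, 154 MHz.
k=4: 165.55 MHz, 199.65 MHz.
Within [51.35 MHz, 160.5 MHz]: 62.7 MHz, 74.25 MHz, 108.35 MHz, 119.9 MHz, 154 MHz.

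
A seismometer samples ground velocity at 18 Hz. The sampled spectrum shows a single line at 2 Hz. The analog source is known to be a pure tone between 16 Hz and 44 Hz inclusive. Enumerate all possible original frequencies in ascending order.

16 Hz, 20 Hz, 34 Hz, 38 Hz

Frequencies that alias to 2 Hz are k·fs ± 2 Hz for integer k ≥ 0.
k=0: 2 Hz.
k=1: 16 Hz, 20 Hz.
k=2: 34 Hz, 38 Hz.
k=3: 52 Hz, 56 Hz.
Within [16 Hz, 44 Hz]: 16 Hz, 20 Hz, 34 Hz, 38 Hz.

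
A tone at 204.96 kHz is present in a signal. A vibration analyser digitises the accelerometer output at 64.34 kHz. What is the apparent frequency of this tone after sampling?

204.96 kHz mod fs = 11.94 kHz.
11.94 kHz ≤ fs/2 = 32.17 kHz, appears at 11.94 kHz.

11.94 kHz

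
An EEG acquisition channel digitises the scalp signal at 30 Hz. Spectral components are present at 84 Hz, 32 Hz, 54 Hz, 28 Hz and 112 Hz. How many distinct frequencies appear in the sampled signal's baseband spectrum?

3

fs/2 = 15 Hz.
84 Hz mod fs = 24 Hz.
24 Hz > fs/2 = 15 Hz, folds to fs − 24 Hz = 6 Hz.
32 Hz mod fs = 2 Hz.
2 Hz ≤ fs/2 = 15 Hz, appears at 2 Hz.
54 Hz mod fs = 24 Hz.
24 Hz > fs/2 = 15 Hz, folds to fs − 24 Hz = 6 Hz.
28 Hz > fs/2 = 15 Hz, folds to fs − 28 Hz = 2 Hz.
112 Hz mod fs = 22 Hz.
22 Hz > fs/2 = 15 Hz, folds to fs − 22 Hz = 8 Hz.
Distinct values: {2 Hz, 6 Hz, 8 Hz} → 3.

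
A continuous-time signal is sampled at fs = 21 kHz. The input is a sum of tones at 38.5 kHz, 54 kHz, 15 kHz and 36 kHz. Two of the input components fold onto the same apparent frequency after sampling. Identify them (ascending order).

15 kHz, 36 kHz

fs/2 = 10.5 kHz.
38.5 kHz mod fs = 17.5 kHz.
17.5 kHz > fs/2 = 10.5 kHz, folds to fs − 17.5 kHz = 3.5 kHz.
54 kHz mod fs = 12 kHz.
12 kHz > fs/2 = 10.5 kHz, folds to fs − 12 kHz = 9 kHz.
15 kHz > fs/2 = 10.5 kHz, folds to fs − 15 kHz = 6 kHz.
36 kHz mod fs = 15 kHz.
15 kHz > fs/2 = 10.5 kHz, folds to fs − 15 kHz = 6 kHz.
15 kHz and 36 kHz both map to 6 kHz.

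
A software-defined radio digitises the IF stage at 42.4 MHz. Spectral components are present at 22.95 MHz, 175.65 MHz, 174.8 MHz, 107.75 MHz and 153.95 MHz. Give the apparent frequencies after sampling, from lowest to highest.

5.2 MHz, 6.05 MHz, 15.65 MHz, 19.45 MHz

fs/2 = 21.2 MHz.
22.95 MHz > fs/2 = 21.2 MHz, folds to fs − 22.95 MHz = 19.45 MHz.
175.65 MHz mod fs = 6.05 MHz.
6.05 MHz ≤ fs/2 = 21.2 MHz, appears at 6.05 MHz.
174.8 MHz mod fs = 5.2 MHz.
5.2 MHz ≤ fs/2 = 21.2 MHz, appears at 5.2 MHz.
107.75 MHz mod fs = 22.95 MHz.
22.95 MHz > fs/2 = 21.2 MHz, folds to fs − 22.95 MHz = 19.45 MHz.
153.95 MHz mod fs = 26.75 MHz.
26.75 MHz > fs/2 = 21.2 MHz, folds to fs − 26.75 MHz = 15.65 MHz.
Distinct values: {5.2 MHz, 6.05 MHz, 15.65 MHz, 19.45 MHz}.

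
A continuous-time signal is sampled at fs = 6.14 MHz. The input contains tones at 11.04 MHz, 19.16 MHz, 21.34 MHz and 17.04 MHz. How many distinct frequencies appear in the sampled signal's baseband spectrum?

4

fs/2 = 3.07 MHz.
11.04 MHz mod fs = 4.9 MHz.
4.9 MHz > fs/2 = 3.07 MHz, folds to fs − 4.9 MHz = 1.24 MHz.
19.16 MHz mod fs = 0.74 MHz.
0.74 MHz ≤ fs/2 = 3.07 MHz, appears at 0.74 MHz.
21.34 MHz mod fs = 2.92 MHz.
2.92 MHz ≤ fs/2 = 3.07 MHz, appears at 2.92 MHz.
17.04 MHz mod fs = 4.76 MHz.
4.76 MHz > fs/2 = 3.07 MHz, folds to fs − 4.76 MHz = 1.38 MHz.
Distinct values: {0.74 MHz, 1.24 MHz, 1.38 MHz, 2.92 MHz} → 4.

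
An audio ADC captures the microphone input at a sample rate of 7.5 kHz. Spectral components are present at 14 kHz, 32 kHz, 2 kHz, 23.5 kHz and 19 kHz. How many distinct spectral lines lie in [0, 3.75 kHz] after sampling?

3

fs/2 = 3.75 kHz.
14 kHz mod fs = 6.5 kHz.
6.5 kHz > fs/2 = 3.75 kHz, folds to fs − 6.5 kHz = 1 kHz.
32 kHz mod fs = 2 kHz.
2 kHz ≤ fs/2 = 3.75 kHz, appears at 2 kHz.
2 kHz ≤ fs/2 = 3.75 kHz, passes unchanged.
23.5 kHz mod fs = 1 kHz.
1 kHz ≤ fs/2 = 3.75 kHz, appears at 1 kHz.
19 kHz mod fs = 4 kHz.
4 kHz > fs/2 = 3.75 kHz, folds to fs − 4 kHz = 3.5 kHz.
Distinct values: {1 kHz, 2 kHz, 3.5 kHz} → 3.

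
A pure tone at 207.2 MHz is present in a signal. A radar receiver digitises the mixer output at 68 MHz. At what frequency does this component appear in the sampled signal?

207.2 MHz mod fs = 3.2 MHz.
3.2 MHz ≤ fs/2 = 34 MHz, appears at 3.2 MHz.

3.2 MHz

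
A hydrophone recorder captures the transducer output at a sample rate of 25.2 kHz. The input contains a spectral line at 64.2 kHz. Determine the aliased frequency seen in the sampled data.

11.4 kHz

64.2 kHz mod fs = 13.8 kHz.
13.8 kHz > fs/2 = 12.6 kHz, folds to fs − 13.8 kHz = 11.4 kHz.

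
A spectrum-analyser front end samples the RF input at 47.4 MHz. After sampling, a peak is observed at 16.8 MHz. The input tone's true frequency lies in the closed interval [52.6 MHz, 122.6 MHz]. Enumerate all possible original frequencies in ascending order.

64.2 MHz, 78 MHz, 111.6 MHz

Frequencies that alias to 16.8 MHz are k·fs ± 16.8 MHz for integer k ≥ 0.
k=0: 16.8 MHz.
k=1: 30.6 MHz, 64.2 MHz.
k=2: 78 MHz, 111.6 MHz.
k=3: 125.4 MHz, 159 MHz.
Within [52.6 MHz, 122.6 MHz]: 64.2 MHz, 78 MHz, 111.6 MHz.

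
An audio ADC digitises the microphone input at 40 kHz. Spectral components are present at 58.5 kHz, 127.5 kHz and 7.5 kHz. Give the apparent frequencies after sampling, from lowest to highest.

7.5 kHz, 18.5 kHz

fs/2 = 20 kHz.
58.5 kHz mod fs = 18.5 kHz.
18.5 kHz ≤ fs/2 = 20 kHz, appears at 18.5 kHz.
127.5 kHz mod fs = 7.5 kHz.
7.5 kHz ≤ fs/2 = 20 kHz, appears at 7.5 kHz.
7.5 kHz ≤ fs/2 = 20 kHz, passes unchanged.
Distinct values: {7.5 kHz, 18.5 kHz}.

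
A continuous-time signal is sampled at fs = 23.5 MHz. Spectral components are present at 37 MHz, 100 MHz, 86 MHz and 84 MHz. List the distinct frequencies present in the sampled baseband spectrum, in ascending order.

6 MHz, 8 MHz, 10 MHz

fs/2 = 11.75 MHz.
37 MHz mod fs = 13.5 MHz.
13.5 MHz > fs/2 = 11.75 MHz, folds to fs − 13.5 MHz = 10 MHz.
100 MHz mod fs = 6 MHz.
6 MHz ≤ fs/2 = 11.75 MHz, appears at 6 MHz.
86 MHz mod fs = 15.5 MHz.
15.5 MHz > fs/2 = 11.75 MHz, folds to fs − 15.5 MHz = 8 MHz.
84 MHz mod fs = 13.5 MHz.
13.5 MHz > fs/2 = 11.75 MHz, folds to fs − 13.5 MHz = 10 MHz.
Distinct values: {6 MHz, 8 MHz, 10 MHz}.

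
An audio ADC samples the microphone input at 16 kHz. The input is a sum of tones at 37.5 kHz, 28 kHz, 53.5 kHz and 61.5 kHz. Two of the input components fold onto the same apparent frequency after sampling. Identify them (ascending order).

37.5 kHz, 53.5 kHz

fs/2 = 8 kHz.
37.5 kHz mod fs = 5.5 kHz.
5.5 kHz ≤ fs/2 = 8 kHz, appears at 5.5 kHz.
28 kHz mod fs = 12 kHz.
12 kHz > fs/2 = 8 kHz, folds to fs − 12 kHz = 4 kHz.
53.5 kHz mod fs = 5.5 kHz.
5.5 kHz ≤ fs/2 = 8 kHz, appears at 5.5 kHz.
61.5 kHz mod fs = 13.5 kHz.
13.5 kHz > fs/2 = 8 kHz, folds to fs − 13.5 kHz = 2.5 kHz.
37.5 kHz and 53.5 kHz both map to 5.5 kHz.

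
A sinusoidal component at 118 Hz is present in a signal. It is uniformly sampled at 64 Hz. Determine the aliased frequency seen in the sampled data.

118 Hz mod fs = 54 Hz.
54 Hz > fs/2 = 32 Hz, folds to fs − 54 Hz = 10 Hz.

10 Hz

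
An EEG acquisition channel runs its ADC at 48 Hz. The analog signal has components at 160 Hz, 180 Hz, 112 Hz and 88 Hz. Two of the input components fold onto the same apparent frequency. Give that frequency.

16 Hz

fs/2 = 24 Hz.
160 Hz mod fs = 16 Hz.
16 Hz ≤ fs/2 = 24 Hz, appears at 16 Hz.
180 Hz mod fs = 36 Hz.
36 Hz > fs/2 = 24 Hz, folds to fs − 36 Hz = 12 Hz.
112 Hz mod fs = 16 Hz.
16 Hz ≤ fs/2 = 24 Hz, appears at 16 Hz.
88 Hz mod fs = 40 Hz.
40 Hz > fs/2 = 24 Hz, folds to fs − 40 Hz = 8 Hz.
112 Hz and 160 Hz both map to 16 Hz.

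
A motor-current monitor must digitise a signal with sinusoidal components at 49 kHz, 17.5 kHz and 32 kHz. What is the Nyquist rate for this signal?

98 kHz

Highest-frequency component: 49 kHz.
Nyquist rate = 2 × 49 kHz = 98 kHz.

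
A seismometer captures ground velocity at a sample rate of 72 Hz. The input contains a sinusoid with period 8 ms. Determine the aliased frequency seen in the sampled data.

19 Hz

T = 8 ms → f = 1/T = 125 Hz.
125 Hz mod fs = 53 Hz.
53 Hz > fs/2 = 36 Hz, folds to fs − 53 Hz = 19 Hz.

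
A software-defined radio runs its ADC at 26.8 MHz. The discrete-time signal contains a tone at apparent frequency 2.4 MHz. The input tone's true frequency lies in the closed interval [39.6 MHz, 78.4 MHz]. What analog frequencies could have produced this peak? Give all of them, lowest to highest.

51.2 MHz, 56 MHz, 78 MHz

Frequencies that alias to 2.4 MHz are k·fs ± 2.4 MHz for integer k ≥ 0.
k=0: 2.4 MHz.
k=1: 24.4 MHz, 29.2 MHz.
k=2: 51.2 MHz, 56 MHz.
k=3: 78 MHz, 82.8 MHz.
k=4: 104.8 MHz, 109.6 MHz.
Within [39.6 MHz, 78.4 MHz]: 51.2 MHz, 56 MHz, 78 MHz.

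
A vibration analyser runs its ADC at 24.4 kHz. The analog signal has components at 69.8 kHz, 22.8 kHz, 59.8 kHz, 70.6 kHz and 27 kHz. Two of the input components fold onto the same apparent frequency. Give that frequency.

2.6 kHz

fs/2 = 12.2 kHz.
69.8 kHz mod fs = 21 kHz.
21 kHz > fs/2 = 12.2 kHz, folds to fs − 21 kHz = 3.4 kHz.
22.8 kHz > fs/2 = 12.2 kHz, folds to fs − 22.8 kHz = 1.6 kHz.
59.8 kHz mod fs = 11 kHz.
11 kHz ≤ fs/2 = 12.2 kHz, appears at 11 kHz.
70.6 kHz mod fs = 21.8 kHz.
21.8 kHz > fs/2 = 12.2 kHz, folds to fs − 21.8 kHz = 2.6 kHz.
27 kHz mod fs = 2.6 kHz.
2.6 kHz ≤ fs/2 = 12.2 kHz, appears at 2.6 kHz.
27 kHz and 70.6 kHz both map to 2.6 kHz.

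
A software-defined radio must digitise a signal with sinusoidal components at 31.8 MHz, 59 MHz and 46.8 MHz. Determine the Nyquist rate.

Highest-frequency component: 59 MHz.
Nyquist rate = 2 × 59 MHz = 118 MHz.

118 MHz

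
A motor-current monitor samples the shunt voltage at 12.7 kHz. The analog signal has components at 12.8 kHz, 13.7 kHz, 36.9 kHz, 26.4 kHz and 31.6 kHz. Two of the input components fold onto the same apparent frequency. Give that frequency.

1 kHz

fs/2 = 6.35 kHz.
12.8 kHz mod fs = 0.1 kHz.
0.1 kHz ≤ fs/2 = 6.35 kHz, appears at 0.1 kHz.
13.7 kHz mod fs = 1 kHz.
1 kHz ≤ fs/2 = 6.35 kHz, appears at 1 kHz.
36.9 kHz mod fs = 11.5 kHz.
11.5 kHz > fs/2 = 6.35 kHz, folds to fs − 11.5 kHz = 1.2 kHz.
26.4 kHz mod fs = 1 kHz.
1 kHz ≤ fs/2 = 6.35 kHz, appears at 1 kHz.
31.6 kHz mod fs = 6.2 kHz.
6.2 kHz ≤ fs/2 = 6.35 kHz, appears at 6.2 kHz.
13.7 kHz and 26.4 kHz both map to 1 kHz.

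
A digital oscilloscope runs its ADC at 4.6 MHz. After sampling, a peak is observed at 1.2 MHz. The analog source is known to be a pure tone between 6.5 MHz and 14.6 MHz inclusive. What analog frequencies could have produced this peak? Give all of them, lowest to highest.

8 MHz, 10.4 MHz, 12.6 MHz

Frequencies that alias to 1.2 MHz are k·fs ± 1.2 MHz for integer k ≥ 0.
k=0: 1.2 MHz.
k=1: 3.4 MHz, 5.8 MHz.
k=2: 8 MHz, 10.4 MHz.
k=3: 12.6 MHz, 15 MHz.
k=4: 17.2 MHz, 19.6 MHz.
Within [6.5 MHz, 14.6 MHz]: 8 MHz, 10.4 MHz, 12.6 MHz.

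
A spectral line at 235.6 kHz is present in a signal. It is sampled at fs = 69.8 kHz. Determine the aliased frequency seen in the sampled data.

235.6 kHz mod fs = 26.2 kHz.
26.2 kHz ≤ fs/2 = 34.9 kHz, appears at 26.2 kHz.

26.2 kHz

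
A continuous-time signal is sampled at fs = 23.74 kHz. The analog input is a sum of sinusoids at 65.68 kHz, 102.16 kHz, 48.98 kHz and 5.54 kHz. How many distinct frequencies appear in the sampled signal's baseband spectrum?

fs/2 = 11.87 kHz.
65.68 kHz mod fs = 18.2 kHz.
18.2 kHz > fs/2 = 11.87 kHz, folds to fs − 18.2 kHz = 5.54 kHz.
102.16 kHz mod fs = 7.2 kHz.
7.2 kHz ≤ fs/2 = 11.87 kHz, appears at 7.2 kHz.
48.98 kHz mod fs = 1.5 kHz.
1.5 kHz ≤ fs/2 = 11.87 kHz, appears at 1.5 kHz.
5.54 kHz ≤ fs/2 = 11.87 kHz, passes unchanged.
Distinct values: {1.5 kHz, 5.54 kHz, 7.2 kHz} → 3.

3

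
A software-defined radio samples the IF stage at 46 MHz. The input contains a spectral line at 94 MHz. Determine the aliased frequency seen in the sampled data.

94 MHz mod fs = 2 MHz.
2 MHz ≤ fs/2 = 23 MHz, appears at 2 MHz.

2 MHz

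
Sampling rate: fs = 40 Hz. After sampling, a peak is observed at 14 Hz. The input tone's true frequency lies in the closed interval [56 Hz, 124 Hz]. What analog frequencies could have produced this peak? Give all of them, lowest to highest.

Frequencies that alias to 14 Hz are k·fs ± 14 Hz for integer k ≥ 0.
k=0: 14 Hz.
k=1: 26 Hz, 54 Hz.
k=2: 66 Hz, 94 Hz.
k=3: 106 Hz, 134 Hz.
k=4: 146 Hz, 174 Hz.
Within [56 Hz, 124 Hz]: 66 Hz, 94 Hz, 106 Hz.

66 Hz, 94 Hz, 106 Hz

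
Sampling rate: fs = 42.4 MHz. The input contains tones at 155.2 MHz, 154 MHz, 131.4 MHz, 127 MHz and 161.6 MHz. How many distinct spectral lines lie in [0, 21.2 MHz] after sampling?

fs/2 = 21.2 MHz.
155.2 MHz mod fs = 28 MHz.
28 MHz > fs/2 = 21.2 MHz, folds to fs − 28 MHz = 14.4 MHz.
154 MHz mod fs = 26.8 MHz.
26.8 MHz > fs/2 = 21.2 MHz, folds to fs − 26.8 MHz = 15.6 MHz.
131.4 MHz mod fs = 4.2 MHz.
4.2 MHz ≤ fs/2 = 21.2 MHz, appears at 4.2 MHz.
127 MHz mod fs = 42.2 MHz.
42.2 MHz > fs/2 = 21.2 MHz, folds to fs − 42.2 MHz = 0.2 MHz.
161.6 MHz mod fs = 34.4 MHz.
34.4 MHz > fs/2 = 21.2 MHz, folds to fs − 34.4 MHz = 8 MHz.
Distinct values: {0.2 MHz, 4.2 MHz, 8 MHz, 14.4 MHz, 15.6 MHz} → 5.

5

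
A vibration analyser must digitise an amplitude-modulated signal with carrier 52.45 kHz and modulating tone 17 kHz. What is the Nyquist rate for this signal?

AM sidebands sit at fc ± fm = 35.45 kHz and 69.45 kHz.
Highest-frequency component: 69.45 kHz.
Nyquist rate = 2 × 69.45 kHz = 138.9 kHz.

138.9 kHz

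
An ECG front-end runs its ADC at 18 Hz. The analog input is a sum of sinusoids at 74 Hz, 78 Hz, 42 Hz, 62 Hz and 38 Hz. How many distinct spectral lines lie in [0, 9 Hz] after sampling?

fs/2 = 9 Hz.
74 Hz mod fs = 2 Hz.
2 Hz ≤ fs/2 = 9 Hz, appears at 2 Hz.
78 Hz mod fs = 6 Hz.
6 Hz ≤ fs/2 = 9 Hz, appears at 6 Hz.
42 Hz mod fs = 6 Hz.
6 Hz ≤ fs/2 = 9 Hz, appears at 6 Hz.
62 Hz mod fs = 8 Hz.
8 Hz ≤ fs/2 = 9 Hz, appears at 8 Hz.
38 Hz mod fs = 2 Hz.
2 Hz ≤ fs/2 = 9 Hz, appears at 2 Hz.
Distinct values: {2 Hz, 6 Hz, 8 Hz} → 3.

3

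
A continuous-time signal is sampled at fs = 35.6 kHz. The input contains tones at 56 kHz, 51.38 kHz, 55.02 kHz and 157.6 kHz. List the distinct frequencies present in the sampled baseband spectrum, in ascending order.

fs/2 = 17.8 kHz.
56 kHz mod fs = 20.4 kHz.
20.4 kHz > fs/2 = 17.8 kHz, folds to fs − 20.4 kHz = 15.2 kHz.
51.38 kHz mod fs = 15.78 kHz.
15.78 kHz ≤ fs/2 = 17.8 kHz, appears at 15.78 kHz.
55.02 kHz mod fs = 19.42 kHz.
19.42 kHz > fs/2 = 17.8 kHz, folds to fs − 19.42 kHz = 16.18 kHz.
157.6 kHz mod fs = 15.2 kHz.
15.2 kHz ≤ fs/2 = 17.8 kHz, appears at 15.2 kHz.
Distinct values: {15.2 kHz, 15.78 kHz, 16.18 kHz}.

15.2 kHz, 15.78 kHz, 16.18 kHz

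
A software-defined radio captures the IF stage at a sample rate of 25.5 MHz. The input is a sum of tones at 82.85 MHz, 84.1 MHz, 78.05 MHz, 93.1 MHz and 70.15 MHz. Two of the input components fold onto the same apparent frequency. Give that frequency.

6.35 MHz

fs/2 = 12.75 MHz.
82.85 MHz mod fs = 6.35 MHz.
6.35 MHz ≤ fs/2 = 12.75 MHz, appears at 6.35 MHz.
84.1 MHz mod fs = 7.6 MHz.
7.6 MHz ≤ fs/2 = 12.75 MHz, appears at 7.6 MHz.
78.05 MHz mod fs = 1.55 MHz.
1.55 MHz ≤ fs/2 = 12.75 MHz, appears at 1.55 MHz.
93.1 MHz mod fs = 16.6 MHz.
16.6 MHz > fs/2 = 12.75 MHz, folds to fs − 16.6 MHz = 8.9 MHz.
70.15 MHz mod fs = 19.15 MHz.
19.15 MHz > fs/2 = 12.75 MHz, folds to fs − 19.15 MHz = 6.35 MHz.
70.15 MHz and 82.85 MHz both map to 6.35 MHz.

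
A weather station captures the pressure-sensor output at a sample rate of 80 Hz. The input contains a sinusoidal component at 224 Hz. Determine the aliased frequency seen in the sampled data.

16 Hz

224 Hz mod fs = 64 Hz.
64 Hz > fs/2 = 40 Hz, folds to fs − 64 Hz = 16 Hz.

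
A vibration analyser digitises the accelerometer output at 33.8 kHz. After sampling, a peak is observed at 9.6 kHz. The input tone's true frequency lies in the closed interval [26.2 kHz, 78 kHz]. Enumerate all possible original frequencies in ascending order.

43.4 kHz, 58 kHz, 77.2 kHz

Frequencies that alias to 9.6 kHz are k·fs ± 9.6 kHz for integer k ≥ 0.
k=0: 9.6 kHz.
k=1: 24.2 kHz, 43.4 kHz.
k=2: 58 kHz, 77.2 kHz.
k=3: 91.8 kHz, 111 kHz.
Within [26.2 kHz, 78 kHz]: 43.4 kHz, 58 kHz, 77.2 kHz.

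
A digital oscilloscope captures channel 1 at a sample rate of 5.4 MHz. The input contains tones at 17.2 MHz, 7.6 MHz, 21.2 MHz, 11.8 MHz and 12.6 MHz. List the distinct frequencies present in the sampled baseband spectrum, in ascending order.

fs/2 = 2.7 MHz.
17.2 MHz mod fs = 1 MHz.
1 MHz ≤ fs/2 = 2.7 MHz, appears at 1 MHz.
7.6 MHz mod fs = 2.2 MHz.
2.2 MHz ≤ fs/2 = 2.7 MHz, appears at 2.2 MHz.
21.2 MHz mod fs = 5 MHz.
5 MHz > fs/2 = 2.7 MHz, folds to fs − 5 MHz = 0.4 MHz.
11.8 MHz mod fs = 1 MHz.
1 MHz ≤ fs/2 = 2.7 MHz, appears at 1 MHz.
12.6 MHz mod fs = 1.8 MHz.
1.8 MHz ≤ fs/2 = 2.7 MHz, appears at 1.8 MHz.
Distinct values: {0.4 MHz, 1 MHz, 1.8 MHz, 2.2 MHz}.

0.4 MHz, 1 MHz, 1.8 MHz, 2.2 MHz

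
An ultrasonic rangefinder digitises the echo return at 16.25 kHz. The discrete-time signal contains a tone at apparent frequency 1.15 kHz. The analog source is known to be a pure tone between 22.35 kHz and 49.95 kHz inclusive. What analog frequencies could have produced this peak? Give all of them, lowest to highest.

31.35 kHz, 33.65 kHz, 47.6 kHz, 49.9 kHz

Frequencies that alias to 1.15 kHz are k·fs ± 1.15 kHz for integer k ≥ 0.
k=0: 1.15 kHz.
k=1: 15.1 kHz, 17.4 kHz.
k=2: 31.35 kHz, 33.65 kHz.
k=3: 47.6 kHz, 49.9 kHz.
k=4: 63.85 kHz, 66.15 kHz.
Within [22.35 kHz, 49.95 kHz]: 31.35 kHz, 33.65 kHz, 47.6 kHz, 49.9 kHz.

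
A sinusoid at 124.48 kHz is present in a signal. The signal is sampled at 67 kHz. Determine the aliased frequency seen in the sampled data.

9.52 kHz

124.48 kHz mod fs = 57.48 kHz.
57.48 kHz > fs/2 = 33.5 kHz, folds to fs − 57.48 kHz = 9.52 kHz.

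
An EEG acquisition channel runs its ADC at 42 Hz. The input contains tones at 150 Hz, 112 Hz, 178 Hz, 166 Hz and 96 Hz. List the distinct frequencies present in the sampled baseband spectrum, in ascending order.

fs/2 = 21 Hz.
150 Hz mod fs = 24 Hz.
24 Hz > fs/2 = 21 Hz, folds to fs − 24 Hz = 18 Hz.
112 Hz mod fs = 28 Hz.
28 Hz > fs/2 = 21 Hz, folds to fs − 28 Hz = 14 Hz.
178 Hz mod fs = 10 Hz.
10 Hz ≤ fs/2 = 21 Hz, appears at 10 Hz.
166 Hz mod fs = 40 Hz.
40 Hz > fs/2 = 21 Hz, folds to fs − 40 Hz = 2 Hz.
96 Hz mod fs = 12 Hz.
12 Hz ≤ fs/2 = 21 Hz, appears at 12 Hz.
Distinct values: {2 Hz, 10 Hz, 12 Hz, 14 Hz, 18 Hz}.

2 Hz, 10 Hz, 12 Hz, 14 Hz, 18 Hz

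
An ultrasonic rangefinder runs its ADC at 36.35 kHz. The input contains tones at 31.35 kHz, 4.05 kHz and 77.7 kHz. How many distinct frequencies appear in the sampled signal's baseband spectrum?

2

fs/2 = 18.175 kHz.
31.35 kHz > fs/2 = 18.175 kHz, folds to fs − 31.35 kHz = 5 kHz.
4.05 kHz ≤ fs/2 = 18.175 kHz, passes unchanged.
77.7 kHz mod fs = 5 kHz.
5 kHz ≤ fs/2 = 18.175 kHz, appears at 5 kHz.
Distinct values: {4.05 kHz, 5 kHz} → 2.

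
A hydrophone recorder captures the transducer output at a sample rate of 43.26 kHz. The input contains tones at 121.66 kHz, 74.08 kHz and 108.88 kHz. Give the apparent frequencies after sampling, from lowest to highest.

8.12 kHz, 12.44 kHz, 20.9 kHz

fs/2 = 21.63 kHz.
121.66 kHz mod fs = 35.14 kHz.
35.14 kHz > fs/2 = 21.63 kHz, folds to fs − 35.14 kHz = 8.12 kHz.
74.08 kHz mod fs = 30.82 kHz.
30.82 kHz > fs/2 = 21.63 kHz, folds to fs − 30.82 kHz = 12.44 kHz.
108.88 kHz mod fs = 22.36 kHz.
22.36 kHz > fs/2 = 21.63 kHz, folds to fs − 22.36 kHz = 20.9 kHz.
Distinct values: {8.12 kHz, 12.44 kHz, 20.9 kHz}.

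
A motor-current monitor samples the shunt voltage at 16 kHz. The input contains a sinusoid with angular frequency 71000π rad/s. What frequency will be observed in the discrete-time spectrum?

ω = 71000π rad/s → f = ω/(2π) = 35500 Hz = 35.5 kHz.
35.5 kHz mod fs = 3.5 kHz.
3.5 kHz ≤ fs/2 = 8 kHz, appears at 3.5 kHz.

3.5 kHz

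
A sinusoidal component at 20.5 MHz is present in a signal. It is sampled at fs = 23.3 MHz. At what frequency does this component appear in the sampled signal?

20.5 MHz > fs/2 = 11.65 MHz, folds to fs − 20.5 MHz = 2.8 MHz.

2.8 MHz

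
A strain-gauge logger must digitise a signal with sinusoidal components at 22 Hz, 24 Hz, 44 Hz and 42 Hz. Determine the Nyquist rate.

88 Hz

Highest-frequency component: 44 Hz.
Nyquist rate = 2 × 44 Hz = 88 Hz.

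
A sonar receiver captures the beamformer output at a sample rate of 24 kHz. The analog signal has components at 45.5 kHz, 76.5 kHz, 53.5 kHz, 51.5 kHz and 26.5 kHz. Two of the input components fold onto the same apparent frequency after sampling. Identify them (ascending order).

fs/2 = 12 kHz.
45.5 kHz mod fs = 21.5 kHz.
21.5 kHz > fs/2 = 12 kHz, folds to fs − 21.5 kHz = 2.5 kHz.
76.5 kHz mod fs = 4.5 kHz.
4.5 kHz ≤ fs/2 = 12 kHz, appears at 4.5 kHz.
53.5 kHz mod fs = 5.5 kHz.
5.5 kHz ≤ fs/2 = 12 kHz, appears at 5.5 kHz.
51.5 kHz mod fs = 3.5 kHz.
3.5 kHz ≤ fs/2 = 12 kHz, appears at 3.5 kHz.
26.5 kHz mod fs = 2.5 kHz.
2.5 kHz ≤ fs/2 = 12 kHz, appears at 2.5 kHz.
26.5 kHz and 45.5 kHz both map to 2.5 kHz.

26.5 kHz, 45.5 kHz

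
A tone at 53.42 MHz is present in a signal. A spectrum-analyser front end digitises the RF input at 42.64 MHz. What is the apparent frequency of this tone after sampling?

53.42 MHz mod fs = 10.78 MHz.
10.78 MHz ≤ fs/2 = 21.32 MHz, appears at 10.78 MHz.

10.78 MHz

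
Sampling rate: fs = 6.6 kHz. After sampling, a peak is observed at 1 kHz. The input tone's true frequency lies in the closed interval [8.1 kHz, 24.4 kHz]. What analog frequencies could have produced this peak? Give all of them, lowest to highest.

Frequencies that alias to 1 kHz are k·fs ± 1 kHz for integer k ≥ 0.
k=0: 1 kHz.
k=1: 5.6 kHz, 7.6 kHz.
k=2: 12.2 kHz, 14.2 kHz.
k=3: 18.8 kHz, 20.8 kHz.
k=4: 25.4 kHz, 27.4 kHz.
Within [8.1 kHz, 24.4 kHz]: 12.2 kHz, 14.2 kHz, 18.8 kHz, 20.8 kHz.

12.2 kHz, 14.2 kHz, 18.8 kHz, 20.8 kHz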